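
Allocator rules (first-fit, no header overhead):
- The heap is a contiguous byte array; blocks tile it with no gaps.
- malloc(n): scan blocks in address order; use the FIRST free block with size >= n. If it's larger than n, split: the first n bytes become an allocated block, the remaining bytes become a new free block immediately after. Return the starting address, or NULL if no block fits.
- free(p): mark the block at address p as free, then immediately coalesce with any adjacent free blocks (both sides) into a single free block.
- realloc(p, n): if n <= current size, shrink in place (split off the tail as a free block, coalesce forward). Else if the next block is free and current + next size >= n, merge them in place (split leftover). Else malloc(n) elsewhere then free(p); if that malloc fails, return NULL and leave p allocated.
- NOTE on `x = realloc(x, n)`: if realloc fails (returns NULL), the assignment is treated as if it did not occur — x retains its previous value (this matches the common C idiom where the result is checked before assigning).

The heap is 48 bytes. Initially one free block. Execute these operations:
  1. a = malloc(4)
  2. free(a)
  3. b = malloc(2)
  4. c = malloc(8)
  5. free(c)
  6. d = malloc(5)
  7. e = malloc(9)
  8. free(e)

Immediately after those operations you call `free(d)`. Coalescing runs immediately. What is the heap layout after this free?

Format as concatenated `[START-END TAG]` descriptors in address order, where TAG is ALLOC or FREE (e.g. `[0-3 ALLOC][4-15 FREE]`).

Answer: [0-1 ALLOC][2-47 FREE]

Derivation:
Op 1: a = malloc(4) -> a = 0; heap: [0-3 ALLOC][4-47 FREE]
Op 2: free(a) -> (freed a); heap: [0-47 FREE]
Op 3: b = malloc(2) -> b = 0; heap: [0-1 ALLOC][2-47 FREE]
Op 4: c = malloc(8) -> c = 2; heap: [0-1 ALLOC][2-9 ALLOC][10-47 FREE]
Op 5: free(c) -> (freed c); heap: [0-1 ALLOC][2-47 FREE]
Op 6: d = malloc(5) -> d = 2; heap: [0-1 ALLOC][2-6 ALLOC][7-47 FREE]
Op 7: e = malloc(9) -> e = 7; heap: [0-1 ALLOC][2-6 ALLOC][7-15 ALLOC][16-47 FREE]
Op 8: free(e) -> (freed e); heap: [0-1 ALLOC][2-6 ALLOC][7-47 FREE]
free(d): d = 2 -> block [2-6 ALLOC]; mark free, coalesce with adjacent free neighbors -> [0-1 ALLOC][2-47 FREE]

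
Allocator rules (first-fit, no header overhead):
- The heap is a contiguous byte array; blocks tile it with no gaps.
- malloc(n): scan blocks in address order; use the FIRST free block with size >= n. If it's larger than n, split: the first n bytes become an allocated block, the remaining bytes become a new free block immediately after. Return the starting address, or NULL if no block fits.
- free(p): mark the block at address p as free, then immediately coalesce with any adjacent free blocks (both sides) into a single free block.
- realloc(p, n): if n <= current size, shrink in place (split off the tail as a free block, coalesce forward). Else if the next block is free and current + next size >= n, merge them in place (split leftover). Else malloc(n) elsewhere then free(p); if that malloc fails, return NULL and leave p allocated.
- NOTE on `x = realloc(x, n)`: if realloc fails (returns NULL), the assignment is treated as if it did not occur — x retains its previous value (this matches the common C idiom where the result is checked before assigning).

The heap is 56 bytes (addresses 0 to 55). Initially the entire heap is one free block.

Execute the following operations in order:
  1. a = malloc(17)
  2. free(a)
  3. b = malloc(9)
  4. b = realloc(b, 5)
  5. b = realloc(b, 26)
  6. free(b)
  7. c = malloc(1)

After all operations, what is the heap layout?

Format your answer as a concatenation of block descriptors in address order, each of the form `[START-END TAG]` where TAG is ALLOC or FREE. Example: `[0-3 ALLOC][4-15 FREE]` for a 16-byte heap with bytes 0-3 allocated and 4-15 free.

Answer: [0-0 ALLOC][1-55 FREE]

Derivation:
Op 1: a = malloc(17) -> a = 0; heap: [0-16 ALLOC][17-55 FREE]
Op 2: free(a) -> (freed a); heap: [0-55 FREE]
Op 3: b = malloc(9) -> b = 0; heap: [0-8 ALLOC][9-55 FREE]
Op 4: b = realloc(b, 5) -> b = 0; heap: [0-4 ALLOC][5-55 FREE]
Op 5: b = realloc(b, 26) -> b = 0; heap: [0-25 ALLOC][26-55 FREE]
Op 6: free(b) -> (freed b); heap: [0-55 FREE]
Op 7: c = malloc(1) -> c = 0; heap: [0-0 ALLOC][1-55 FREE]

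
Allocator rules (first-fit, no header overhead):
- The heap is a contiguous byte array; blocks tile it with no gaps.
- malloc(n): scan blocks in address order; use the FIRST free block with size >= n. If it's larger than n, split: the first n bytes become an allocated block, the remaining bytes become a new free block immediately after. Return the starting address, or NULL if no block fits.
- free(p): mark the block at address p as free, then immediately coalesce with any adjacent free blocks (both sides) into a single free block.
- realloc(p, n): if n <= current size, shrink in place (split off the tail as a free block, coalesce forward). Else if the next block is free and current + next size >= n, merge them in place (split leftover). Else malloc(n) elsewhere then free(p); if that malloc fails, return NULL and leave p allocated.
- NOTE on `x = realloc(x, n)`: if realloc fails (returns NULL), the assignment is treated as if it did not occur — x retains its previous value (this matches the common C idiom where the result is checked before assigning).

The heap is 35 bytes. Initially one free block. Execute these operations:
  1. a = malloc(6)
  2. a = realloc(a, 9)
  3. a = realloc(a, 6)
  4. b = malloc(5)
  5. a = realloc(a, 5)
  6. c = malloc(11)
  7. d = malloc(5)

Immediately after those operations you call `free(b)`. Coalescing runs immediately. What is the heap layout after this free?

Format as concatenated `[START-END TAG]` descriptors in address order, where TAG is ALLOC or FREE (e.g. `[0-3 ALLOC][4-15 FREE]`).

Answer: [0-4 ALLOC][5-10 FREE][11-21 ALLOC][22-26 ALLOC][27-34 FREE]

Derivation:
Op 1: a = malloc(6) -> a = 0; heap: [0-5 ALLOC][6-34 FREE]
Op 2: a = realloc(a, 9) -> a = 0; heap: [0-8 ALLOC][9-34 FREE]
Op 3: a = realloc(a, 6) -> a = 0; heap: [0-5 ALLOC][6-34 FREE]
Op 4: b = malloc(5) -> b = 6; heap: [0-5 ALLOC][6-10 ALLOC][11-34 FREE]
Op 5: a = realloc(a, 5) -> a = 0; heap: [0-4 ALLOC][5-5 FREE][6-10 ALLOC][11-34 FREE]
Op 6: c = malloc(11) -> c = 11; heap: [0-4 ALLOC][5-5 FREE][6-10 ALLOC][11-21 ALLOC][22-34 FREE]
Op 7: d = malloc(5) -> d = 22; heap: [0-4 ALLOC][5-5 FREE][6-10 ALLOC][11-21 ALLOC][22-26 ALLOC][27-34 FREE]
free(b): b = 6 -> block [6-10 ALLOC]; mark free, coalesce with adjacent free neighbors -> [0-4 ALLOC][5-10 FREE][11-21 ALLOC][22-26 ALLOC][27-34 FREE]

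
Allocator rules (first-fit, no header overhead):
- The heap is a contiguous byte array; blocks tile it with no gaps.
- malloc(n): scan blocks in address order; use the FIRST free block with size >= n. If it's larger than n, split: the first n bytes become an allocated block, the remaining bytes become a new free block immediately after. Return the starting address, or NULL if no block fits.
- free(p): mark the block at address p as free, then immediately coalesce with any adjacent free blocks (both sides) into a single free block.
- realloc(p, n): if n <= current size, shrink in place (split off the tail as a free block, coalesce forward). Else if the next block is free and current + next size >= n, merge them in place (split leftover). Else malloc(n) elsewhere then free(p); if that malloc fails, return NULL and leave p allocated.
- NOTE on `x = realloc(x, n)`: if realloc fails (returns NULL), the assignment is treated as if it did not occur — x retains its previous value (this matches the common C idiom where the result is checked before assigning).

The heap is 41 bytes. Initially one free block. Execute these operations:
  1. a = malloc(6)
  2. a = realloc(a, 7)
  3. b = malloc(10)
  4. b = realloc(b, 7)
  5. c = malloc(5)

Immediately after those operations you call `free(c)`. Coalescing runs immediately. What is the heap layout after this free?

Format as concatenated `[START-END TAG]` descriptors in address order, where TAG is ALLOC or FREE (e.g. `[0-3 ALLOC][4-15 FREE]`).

Answer: [0-6 ALLOC][7-13 ALLOC][14-40 FREE]

Derivation:
Op 1: a = malloc(6) -> a = 0; heap: [0-5 ALLOC][6-40 FREE]
Op 2: a = realloc(a, 7) -> a = 0; heap: [0-6 ALLOC][7-40 FREE]
Op 3: b = malloc(10) -> b = 7; heap: [0-6 ALLOC][7-16 ALLOC][17-40 FREE]
Op 4: b = realloc(b, 7) -> b = 7; heap: [0-6 ALLOC][7-13 ALLOC][14-40 FREE]
Op 5: c = malloc(5) -> c = 14; heap: [0-6 ALLOC][7-13 ALLOC][14-18 ALLOC][19-40 FREE]
free(c): c = 14 -> block [14-18 ALLOC]; mark free, coalesce with adjacent free neighbors -> [0-6 ALLOC][7-13 ALLOC][14-40 FREE]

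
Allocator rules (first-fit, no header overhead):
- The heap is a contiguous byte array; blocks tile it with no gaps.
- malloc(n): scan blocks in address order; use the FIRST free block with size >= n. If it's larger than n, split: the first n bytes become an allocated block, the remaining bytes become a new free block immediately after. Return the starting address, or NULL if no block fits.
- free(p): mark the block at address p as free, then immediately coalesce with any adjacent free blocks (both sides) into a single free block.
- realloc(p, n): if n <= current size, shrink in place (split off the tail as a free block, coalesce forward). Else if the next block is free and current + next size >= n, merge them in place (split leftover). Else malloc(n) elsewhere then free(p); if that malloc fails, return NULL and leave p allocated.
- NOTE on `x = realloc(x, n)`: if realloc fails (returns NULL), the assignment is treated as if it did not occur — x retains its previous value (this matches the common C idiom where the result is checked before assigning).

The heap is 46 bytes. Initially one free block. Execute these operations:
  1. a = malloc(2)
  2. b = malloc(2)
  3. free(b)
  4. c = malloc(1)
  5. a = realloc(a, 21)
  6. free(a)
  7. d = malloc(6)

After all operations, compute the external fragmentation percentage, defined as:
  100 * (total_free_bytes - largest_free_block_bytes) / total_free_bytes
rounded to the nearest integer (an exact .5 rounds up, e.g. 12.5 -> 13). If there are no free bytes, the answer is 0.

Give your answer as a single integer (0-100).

Op 1: a = malloc(2) -> a = 0; heap: [0-1 ALLOC][2-45 FREE]
Op 2: b = malloc(2) -> b = 2; heap: [0-1 ALLOC][2-3 ALLOC][4-45 FREE]
Op 3: free(b) -> (freed b); heap: [0-1 ALLOC][2-45 FREE]
Op 4: c = malloc(1) -> c = 2; heap: [0-1 ALLOC][2-2 ALLOC][3-45 FREE]
Op 5: a = realloc(a, 21) -> a = 3; heap: [0-1 FREE][2-2 ALLOC][3-23 ALLOC][24-45 FREE]
Op 6: free(a) -> (freed a); heap: [0-1 FREE][2-2 ALLOC][3-45 FREE]
Op 7: d = malloc(6) -> d = 3; heap: [0-1 FREE][2-2 ALLOC][3-8 ALLOC][9-45 FREE]
Free blocks: [2 37] total_free=39 largest=37 -> 100*(39-37)/39 = 200/39 ≈ 5.128 -> rounds to 5

Answer: 5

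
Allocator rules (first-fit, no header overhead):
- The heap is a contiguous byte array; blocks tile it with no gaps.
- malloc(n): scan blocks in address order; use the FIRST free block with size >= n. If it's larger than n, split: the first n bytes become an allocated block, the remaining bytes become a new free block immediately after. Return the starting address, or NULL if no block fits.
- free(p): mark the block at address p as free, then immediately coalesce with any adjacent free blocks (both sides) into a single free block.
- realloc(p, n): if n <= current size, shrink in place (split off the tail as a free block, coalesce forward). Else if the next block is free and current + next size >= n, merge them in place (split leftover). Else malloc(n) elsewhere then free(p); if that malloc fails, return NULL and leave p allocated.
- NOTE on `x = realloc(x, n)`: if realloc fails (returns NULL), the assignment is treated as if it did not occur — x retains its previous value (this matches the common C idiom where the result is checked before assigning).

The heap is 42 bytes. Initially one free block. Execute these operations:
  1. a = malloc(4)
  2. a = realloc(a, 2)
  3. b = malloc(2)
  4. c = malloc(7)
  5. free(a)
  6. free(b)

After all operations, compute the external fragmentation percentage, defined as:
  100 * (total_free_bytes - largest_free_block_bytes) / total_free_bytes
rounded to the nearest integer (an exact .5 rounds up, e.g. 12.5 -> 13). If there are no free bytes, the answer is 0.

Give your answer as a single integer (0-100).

Op 1: a = malloc(4) -> a = 0; heap: [0-3 ALLOC][4-41 FREE]
Op 2: a = realloc(a, 2) -> a = 0; heap: [0-1 ALLOC][2-41 FREE]
Op 3: b = malloc(2) -> b = 2; heap: [0-1 ALLOC][2-3 ALLOC][4-41 FREE]
Op 4: c = malloc(7) -> c = 4; heap: [0-1 ALLOC][2-3 ALLOC][4-10 ALLOC][11-41 FREE]
Op 5: free(a) -> (freed a); heap: [0-1 FREE][2-3 ALLOC][4-10 ALLOC][11-41 FREE]
Op 6: free(b) -> (freed b); heap: [0-3 FREE][4-10 ALLOC][11-41 FREE]
Free blocks: [4 31] total_free=35 largest=31 -> 100*(35-31)/35 = 400/35 ≈ 11.429 -> rounds to 11

Answer: 11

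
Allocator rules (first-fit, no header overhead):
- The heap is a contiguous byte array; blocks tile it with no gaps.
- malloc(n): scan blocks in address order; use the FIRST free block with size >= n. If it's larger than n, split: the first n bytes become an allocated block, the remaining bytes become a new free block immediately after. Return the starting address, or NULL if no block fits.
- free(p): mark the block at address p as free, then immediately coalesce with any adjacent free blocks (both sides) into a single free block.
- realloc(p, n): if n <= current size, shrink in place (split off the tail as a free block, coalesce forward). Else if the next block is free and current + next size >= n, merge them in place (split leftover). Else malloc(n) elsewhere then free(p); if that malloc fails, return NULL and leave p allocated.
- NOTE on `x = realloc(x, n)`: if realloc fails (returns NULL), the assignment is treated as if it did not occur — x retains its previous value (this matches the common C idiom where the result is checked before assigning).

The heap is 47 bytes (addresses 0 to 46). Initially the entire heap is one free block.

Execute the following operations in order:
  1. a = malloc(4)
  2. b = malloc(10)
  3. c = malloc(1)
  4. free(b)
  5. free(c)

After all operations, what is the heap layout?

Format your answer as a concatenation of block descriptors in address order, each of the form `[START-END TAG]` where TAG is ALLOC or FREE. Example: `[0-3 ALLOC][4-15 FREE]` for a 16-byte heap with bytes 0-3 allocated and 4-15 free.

Answer: [0-3 ALLOC][4-46 FREE]

Derivation:
Op 1: a = malloc(4) -> a = 0; heap: [0-3 ALLOC][4-46 FREE]
Op 2: b = malloc(10) -> b = 4; heap: [0-3 ALLOC][4-13 ALLOC][14-46 FREE]
Op 3: c = malloc(1) -> c = 14; heap: [0-3 ALLOC][4-13 ALLOC][14-14 ALLOC][15-46 FREE]
Op 4: free(b) -> (freed b); heap: [0-3 ALLOC][4-13 FREE][14-14 ALLOC][15-46 FREE]
Op 5: free(c) -> (freed c); heap: [0-3 ALLOC][4-46 FREE]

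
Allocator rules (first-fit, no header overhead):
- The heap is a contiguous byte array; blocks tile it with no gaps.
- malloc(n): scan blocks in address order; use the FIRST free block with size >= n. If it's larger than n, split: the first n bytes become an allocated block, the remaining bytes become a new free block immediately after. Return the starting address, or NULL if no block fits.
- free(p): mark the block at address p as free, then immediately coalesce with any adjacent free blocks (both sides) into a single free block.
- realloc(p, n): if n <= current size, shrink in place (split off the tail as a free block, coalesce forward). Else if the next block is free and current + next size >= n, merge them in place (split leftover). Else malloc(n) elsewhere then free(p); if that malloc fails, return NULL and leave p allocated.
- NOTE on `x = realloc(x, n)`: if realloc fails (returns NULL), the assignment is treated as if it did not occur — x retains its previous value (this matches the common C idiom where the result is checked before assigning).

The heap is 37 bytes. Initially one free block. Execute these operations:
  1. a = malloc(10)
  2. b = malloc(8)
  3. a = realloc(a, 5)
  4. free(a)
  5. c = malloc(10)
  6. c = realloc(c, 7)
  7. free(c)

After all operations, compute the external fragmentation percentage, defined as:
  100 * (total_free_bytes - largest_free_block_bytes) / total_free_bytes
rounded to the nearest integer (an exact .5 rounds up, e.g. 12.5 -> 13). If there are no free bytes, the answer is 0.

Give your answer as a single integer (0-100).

Op 1: a = malloc(10) -> a = 0; heap: [0-9 ALLOC][10-36 FREE]
Op 2: b = malloc(8) -> b = 10; heap: [0-9 ALLOC][10-17 ALLOC][18-36 FREE]
Op 3: a = realloc(a, 5) -> a = 0; heap: [0-4 ALLOC][5-9 FREE][10-17 ALLOC][18-36 FREE]
Op 4: free(a) -> (freed a); heap: [0-9 FREE][10-17 ALLOC][18-36 FREE]
Op 5: c = malloc(10) -> c = 0; heap: [0-9 ALLOC][10-17 ALLOC][18-36 FREE]
Op 6: c = realloc(c, 7) -> c = 0; heap: [0-6 ALLOC][7-9 FREE][10-17 ALLOC][18-36 FREE]
Op 7: free(c) -> (freed c); heap: [0-9 FREE][10-17 ALLOC][18-36 FREE]
Free blocks: [10 19] total_free=29 largest=19 -> 100*(29-19)/29 = 1000/29 ≈ 34.483 -> rounds to 34

Answer: 34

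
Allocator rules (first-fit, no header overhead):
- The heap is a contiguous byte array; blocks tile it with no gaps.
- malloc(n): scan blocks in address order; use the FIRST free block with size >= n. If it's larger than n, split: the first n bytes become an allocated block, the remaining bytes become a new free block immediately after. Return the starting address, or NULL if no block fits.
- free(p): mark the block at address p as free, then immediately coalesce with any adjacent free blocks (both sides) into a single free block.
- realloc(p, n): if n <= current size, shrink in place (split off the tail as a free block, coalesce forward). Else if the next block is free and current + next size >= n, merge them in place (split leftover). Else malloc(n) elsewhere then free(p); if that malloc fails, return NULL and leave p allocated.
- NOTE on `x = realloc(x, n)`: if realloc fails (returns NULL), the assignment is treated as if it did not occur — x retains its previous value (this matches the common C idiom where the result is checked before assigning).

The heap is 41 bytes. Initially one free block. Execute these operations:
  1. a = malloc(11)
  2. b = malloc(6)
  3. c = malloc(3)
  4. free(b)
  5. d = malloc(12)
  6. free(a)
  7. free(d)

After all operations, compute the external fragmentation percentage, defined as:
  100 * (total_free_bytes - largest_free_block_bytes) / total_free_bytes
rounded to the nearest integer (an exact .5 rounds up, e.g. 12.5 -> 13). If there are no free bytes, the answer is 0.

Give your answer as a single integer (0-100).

Answer: 45

Derivation:
Op 1: a = malloc(11) -> a = 0; heap: [0-10 ALLOC][11-40 FREE]
Op 2: b = malloc(6) -> b = 11; heap: [0-10 ALLOC][11-16 ALLOC][17-40 FREE]
Op 3: c = malloc(3) -> c = 17; heap: [0-10 ALLOC][11-16 ALLOC][17-19 ALLOC][20-40 FREE]
Op 4: free(b) -> (freed b); heap: [0-10 ALLOC][11-16 FREE][17-19 ALLOC][20-40 FREE]
Op 5: d = malloc(12) -> d = 20; heap: [0-10 ALLOC][11-16 FREE][17-19 ALLOC][20-31 ALLOC][32-40 FREE]
Op 6: free(a) -> (freed a); heap: [0-16 FREE][17-19 ALLOC][20-31 ALLOC][32-40 FREE]
Op 7: free(d) -> (freed d); heap: [0-16 FREE][17-19 ALLOC][20-40 FREE]
Free blocks: [17 21] total_free=38 largest=21 -> 100*(38-21)/38 = 1700/38 ≈ 44.737 -> rounds to 45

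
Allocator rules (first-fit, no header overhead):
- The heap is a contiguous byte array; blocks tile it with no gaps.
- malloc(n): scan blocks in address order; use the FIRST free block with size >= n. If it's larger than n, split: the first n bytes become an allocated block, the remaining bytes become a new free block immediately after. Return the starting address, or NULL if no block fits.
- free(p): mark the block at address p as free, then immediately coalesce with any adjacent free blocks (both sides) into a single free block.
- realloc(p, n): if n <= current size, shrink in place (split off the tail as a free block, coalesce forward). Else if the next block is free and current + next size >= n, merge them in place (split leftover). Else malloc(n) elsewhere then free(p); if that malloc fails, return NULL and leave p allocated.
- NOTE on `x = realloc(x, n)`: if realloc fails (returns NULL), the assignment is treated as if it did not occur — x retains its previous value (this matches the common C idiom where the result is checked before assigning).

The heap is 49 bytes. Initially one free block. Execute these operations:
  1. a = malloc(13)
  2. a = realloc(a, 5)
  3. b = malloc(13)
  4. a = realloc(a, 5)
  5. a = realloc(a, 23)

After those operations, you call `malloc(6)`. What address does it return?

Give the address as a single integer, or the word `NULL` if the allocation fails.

Answer: 41

Derivation:
Op 1: a = malloc(13) -> a = 0; heap: [0-12 ALLOC][13-48 FREE]
Op 2: a = realloc(a, 5) -> a = 0; heap: [0-4 ALLOC][5-48 FREE]
Op 3: b = malloc(13) -> b = 5; heap: [0-4 ALLOC][5-17 ALLOC][18-48 FREE]
Op 4: a = realloc(a, 5) -> a = 0; heap: [0-4 ALLOC][5-17 ALLOC][18-48 FREE]
Op 5: a = realloc(a, 23) -> a = 18; heap: [0-4 FREE][5-17 ALLOC][18-40 ALLOC][41-48 FREE]
malloc(6): first-fit scan over [0-4 FREE][5-17 ALLOC][18-40 ALLOC][41-48 FREE] -> 41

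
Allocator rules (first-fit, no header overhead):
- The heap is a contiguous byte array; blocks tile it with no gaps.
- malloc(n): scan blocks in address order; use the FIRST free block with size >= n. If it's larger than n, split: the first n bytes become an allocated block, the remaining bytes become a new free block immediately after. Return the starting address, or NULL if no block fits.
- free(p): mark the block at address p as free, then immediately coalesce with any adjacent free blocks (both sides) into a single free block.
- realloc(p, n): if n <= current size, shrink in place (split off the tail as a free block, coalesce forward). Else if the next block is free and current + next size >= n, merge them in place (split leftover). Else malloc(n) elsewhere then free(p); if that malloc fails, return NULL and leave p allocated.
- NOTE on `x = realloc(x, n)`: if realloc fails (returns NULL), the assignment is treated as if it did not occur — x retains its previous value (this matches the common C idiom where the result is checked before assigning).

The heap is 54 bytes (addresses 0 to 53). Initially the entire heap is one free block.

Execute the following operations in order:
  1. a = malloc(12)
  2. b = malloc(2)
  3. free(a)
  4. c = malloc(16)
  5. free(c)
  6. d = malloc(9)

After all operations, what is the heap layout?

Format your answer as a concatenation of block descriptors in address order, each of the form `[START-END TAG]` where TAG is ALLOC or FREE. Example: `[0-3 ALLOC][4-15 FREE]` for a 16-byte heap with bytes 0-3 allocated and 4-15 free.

Answer: [0-8 ALLOC][9-11 FREE][12-13 ALLOC][14-53 FREE]

Derivation:
Op 1: a = malloc(12) -> a = 0; heap: [0-11 ALLOC][12-53 FREE]
Op 2: b = malloc(2) -> b = 12; heap: [0-11 ALLOC][12-13 ALLOC][14-53 FREE]
Op 3: free(a) -> (freed a); heap: [0-11 FREE][12-13 ALLOC][14-53 FREE]
Op 4: c = malloc(16) -> c = 14; heap: [0-11 FREE][12-13 ALLOC][14-29 ALLOC][30-53 FREE]
Op 5: free(c) -> (freed c); heap: [0-11 FREE][12-13 ALLOC][14-53 FREE]
Op 6: d = malloc(9) -> d = 0; heap: [0-8 ALLOC][9-11 FREE][12-13 ALLOC][14-53 FREE]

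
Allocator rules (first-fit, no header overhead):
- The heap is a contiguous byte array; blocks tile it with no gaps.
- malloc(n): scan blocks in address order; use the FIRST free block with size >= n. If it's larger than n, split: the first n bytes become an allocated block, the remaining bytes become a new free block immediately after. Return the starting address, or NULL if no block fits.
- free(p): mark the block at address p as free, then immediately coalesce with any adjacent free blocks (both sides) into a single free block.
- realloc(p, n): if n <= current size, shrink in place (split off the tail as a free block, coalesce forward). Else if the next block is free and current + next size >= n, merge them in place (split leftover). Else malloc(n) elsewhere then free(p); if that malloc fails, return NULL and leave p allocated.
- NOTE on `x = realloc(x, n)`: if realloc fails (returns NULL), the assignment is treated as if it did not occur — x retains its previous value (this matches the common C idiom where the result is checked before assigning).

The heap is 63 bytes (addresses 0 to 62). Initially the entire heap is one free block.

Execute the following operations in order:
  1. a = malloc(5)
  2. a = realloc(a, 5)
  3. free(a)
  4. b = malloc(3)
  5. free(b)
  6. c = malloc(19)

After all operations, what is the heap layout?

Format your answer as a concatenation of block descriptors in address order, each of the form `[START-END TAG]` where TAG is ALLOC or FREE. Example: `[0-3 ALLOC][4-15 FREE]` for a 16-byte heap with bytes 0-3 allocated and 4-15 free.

Op 1: a = malloc(5) -> a = 0; heap: [0-4 ALLOC][5-62 FREE]
Op 2: a = realloc(a, 5) -> a = 0; heap: [0-4 ALLOC][5-62 FREE]
Op 3: free(a) -> (freed a); heap: [0-62 FREE]
Op 4: b = malloc(3) -> b = 0; heap: [0-2 ALLOC][3-62 FREE]
Op 5: free(b) -> (freed b); heap: [0-62 FREE]
Op 6: c = malloc(19) -> c = 0; heap: [0-18 ALLOC][19-62 FREE]

Answer: [0-18 ALLOC][19-62 FREE]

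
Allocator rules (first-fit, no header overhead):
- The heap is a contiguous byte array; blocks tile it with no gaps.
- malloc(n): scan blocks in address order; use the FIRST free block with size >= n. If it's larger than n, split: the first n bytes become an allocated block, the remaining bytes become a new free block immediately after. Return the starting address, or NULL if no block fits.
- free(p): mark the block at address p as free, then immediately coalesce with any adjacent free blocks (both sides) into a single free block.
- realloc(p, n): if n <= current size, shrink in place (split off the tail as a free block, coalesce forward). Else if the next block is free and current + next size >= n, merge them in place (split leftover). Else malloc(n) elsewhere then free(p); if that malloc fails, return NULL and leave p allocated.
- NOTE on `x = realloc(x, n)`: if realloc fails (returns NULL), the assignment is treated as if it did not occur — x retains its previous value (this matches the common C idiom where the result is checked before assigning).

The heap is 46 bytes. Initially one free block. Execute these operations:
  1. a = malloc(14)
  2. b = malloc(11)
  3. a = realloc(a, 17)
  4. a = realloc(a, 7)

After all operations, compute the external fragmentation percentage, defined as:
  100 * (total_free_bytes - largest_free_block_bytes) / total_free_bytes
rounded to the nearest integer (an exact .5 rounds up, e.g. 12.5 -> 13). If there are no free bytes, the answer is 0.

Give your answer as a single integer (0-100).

Answer: 50

Derivation:
Op 1: a = malloc(14) -> a = 0; heap: [0-13 ALLOC][14-45 FREE]
Op 2: b = malloc(11) -> b = 14; heap: [0-13 ALLOC][14-24 ALLOC][25-45 FREE]
Op 3: a = realloc(a, 17) -> a = 25; heap: [0-13 FREE][14-24 ALLOC][25-41 ALLOC][42-45 FREE]
Op 4: a = realloc(a, 7) -> a = 25; heap: [0-13 FREE][14-24 ALLOC][25-31 ALLOC][32-45 FREE]
Free blocks: [14 14] total_free=28 largest=14 -> 100*(28-14)/28 = 1400/28 = 50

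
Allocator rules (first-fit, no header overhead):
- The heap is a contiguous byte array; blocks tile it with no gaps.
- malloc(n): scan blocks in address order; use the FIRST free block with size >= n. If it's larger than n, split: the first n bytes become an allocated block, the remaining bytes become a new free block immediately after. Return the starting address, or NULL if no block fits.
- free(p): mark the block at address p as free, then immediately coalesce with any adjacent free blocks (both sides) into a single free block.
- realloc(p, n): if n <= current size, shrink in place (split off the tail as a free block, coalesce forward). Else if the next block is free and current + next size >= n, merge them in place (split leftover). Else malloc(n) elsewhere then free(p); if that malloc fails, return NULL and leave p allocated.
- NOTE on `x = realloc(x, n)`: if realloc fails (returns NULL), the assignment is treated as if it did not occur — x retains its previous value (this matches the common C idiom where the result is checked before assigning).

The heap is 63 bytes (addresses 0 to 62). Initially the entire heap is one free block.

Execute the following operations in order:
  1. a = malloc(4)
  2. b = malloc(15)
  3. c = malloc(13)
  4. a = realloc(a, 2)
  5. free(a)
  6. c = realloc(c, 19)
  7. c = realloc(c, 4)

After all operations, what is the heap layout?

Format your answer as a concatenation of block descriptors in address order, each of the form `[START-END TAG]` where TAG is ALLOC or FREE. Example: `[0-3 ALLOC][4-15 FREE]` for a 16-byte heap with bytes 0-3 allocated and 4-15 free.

Op 1: a = malloc(4) -> a = 0; heap: [0-3 ALLOC][4-62 FREE]
Op 2: b = malloc(15) -> b = 4; heap: [0-3 ALLOC][4-18 ALLOC][19-62 FREE]
Op 3: c = malloc(13) -> c = 19; heap: [0-3 ALLOC][4-18 ALLOC][19-31 ALLOC][32-62 FREE]
Op 4: a = realloc(a, 2) -> a = 0; heap: [0-1 ALLOC][2-3 FREE][4-18 ALLOC][19-31 ALLOC][32-62 FREE]
Op 5: free(a) -> (freed a); heap: [0-3 FREE][4-18 ALLOC][19-31 ALLOC][32-62 FREE]
Op 6: c = realloc(c, 19) -> c = 19; heap: [0-3 FREE][4-18 ALLOC][19-37 ALLOC][38-62 FREE]
Op 7: c = realloc(c, 4) -> c = 19; heap: [0-3 FREE][4-18 ALLOC][19-22 ALLOC][23-62 FREE]

Answer: [0-3 FREE][4-18 ALLOC][19-22 ALLOC][23-62 FREE]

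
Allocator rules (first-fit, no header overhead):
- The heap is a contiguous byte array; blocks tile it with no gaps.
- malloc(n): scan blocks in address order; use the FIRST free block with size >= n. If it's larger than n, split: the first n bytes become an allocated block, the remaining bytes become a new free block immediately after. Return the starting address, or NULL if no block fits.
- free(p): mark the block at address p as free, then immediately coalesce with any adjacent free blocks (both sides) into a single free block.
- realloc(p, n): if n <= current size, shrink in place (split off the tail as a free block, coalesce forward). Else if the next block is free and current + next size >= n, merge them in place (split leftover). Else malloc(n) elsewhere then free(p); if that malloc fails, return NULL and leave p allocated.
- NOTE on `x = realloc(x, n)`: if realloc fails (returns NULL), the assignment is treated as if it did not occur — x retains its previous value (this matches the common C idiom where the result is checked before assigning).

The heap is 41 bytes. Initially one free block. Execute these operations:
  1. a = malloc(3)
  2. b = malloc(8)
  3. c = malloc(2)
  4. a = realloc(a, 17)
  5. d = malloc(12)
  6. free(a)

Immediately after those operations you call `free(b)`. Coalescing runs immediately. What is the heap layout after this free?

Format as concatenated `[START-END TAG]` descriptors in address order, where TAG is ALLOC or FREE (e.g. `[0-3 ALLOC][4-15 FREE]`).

Answer: [0-10 FREE][11-12 ALLOC][13-40 FREE]

Derivation:
Op 1: a = malloc(3) -> a = 0; heap: [0-2 ALLOC][3-40 FREE]
Op 2: b = malloc(8) -> b = 3; heap: [0-2 ALLOC][3-10 ALLOC][11-40 FREE]
Op 3: c = malloc(2) -> c = 11; heap: [0-2 ALLOC][3-10 ALLOC][11-12 ALLOC][13-40 FREE]
Op 4: a = realloc(a, 17) -> a = 13; heap: [0-2 FREE][3-10 ALLOC][11-12 ALLOC][13-29 ALLOC][30-40 FREE]
Op 5: d = malloc(12) -> d = NULL; heap: [0-2 FREE][3-10 ALLOC][11-12 ALLOC][13-29 ALLOC][30-40 FREE]
Op 6: free(a) -> (freed a); heap: [0-2 FREE][3-10 ALLOC][11-12 ALLOC][13-40 FREE]
free(b): b = 3 -> block [3-10 ALLOC]; mark free, coalesce with adjacent free neighbors -> [0-10 FREE][11-12 ALLOC][13-40 FREE]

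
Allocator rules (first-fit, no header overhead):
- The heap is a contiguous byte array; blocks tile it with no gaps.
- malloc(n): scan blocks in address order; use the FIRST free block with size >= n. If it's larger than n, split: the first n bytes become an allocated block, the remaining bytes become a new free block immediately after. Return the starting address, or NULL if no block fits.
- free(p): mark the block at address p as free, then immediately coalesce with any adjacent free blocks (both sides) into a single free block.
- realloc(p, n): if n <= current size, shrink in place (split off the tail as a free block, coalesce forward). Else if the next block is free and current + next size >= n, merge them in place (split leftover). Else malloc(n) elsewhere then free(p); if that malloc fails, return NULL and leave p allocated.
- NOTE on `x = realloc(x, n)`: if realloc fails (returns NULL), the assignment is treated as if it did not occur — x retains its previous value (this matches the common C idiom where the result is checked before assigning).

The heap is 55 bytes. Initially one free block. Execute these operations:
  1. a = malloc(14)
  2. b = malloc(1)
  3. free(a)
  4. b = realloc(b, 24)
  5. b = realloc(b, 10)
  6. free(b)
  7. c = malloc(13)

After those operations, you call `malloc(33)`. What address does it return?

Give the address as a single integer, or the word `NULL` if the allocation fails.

Answer: 13

Derivation:
Op 1: a = malloc(14) -> a = 0; heap: [0-13 ALLOC][14-54 FREE]
Op 2: b = malloc(1) -> b = 14; heap: [0-13 ALLOC][14-14 ALLOC][15-54 FREE]
Op 3: free(a) -> (freed a); heap: [0-13 FREE][14-14 ALLOC][15-54 FREE]
Op 4: b = realloc(b, 24) -> b = 14; heap: [0-13 FREE][14-37 ALLOC][38-54 FREE]
Op 5: b = realloc(b, 10) -> b = 14; heap: [0-13 FREE][14-23 ALLOC][24-54 FREE]
Op 6: free(b) -> (freed b); heap: [0-54 FREE]
Op 7: c = malloc(13) -> c = 0; heap: [0-12 ALLOC][13-54 FREE]
malloc(33): first-fit scan over [0-12 ALLOC][13-54 FREE] -> 13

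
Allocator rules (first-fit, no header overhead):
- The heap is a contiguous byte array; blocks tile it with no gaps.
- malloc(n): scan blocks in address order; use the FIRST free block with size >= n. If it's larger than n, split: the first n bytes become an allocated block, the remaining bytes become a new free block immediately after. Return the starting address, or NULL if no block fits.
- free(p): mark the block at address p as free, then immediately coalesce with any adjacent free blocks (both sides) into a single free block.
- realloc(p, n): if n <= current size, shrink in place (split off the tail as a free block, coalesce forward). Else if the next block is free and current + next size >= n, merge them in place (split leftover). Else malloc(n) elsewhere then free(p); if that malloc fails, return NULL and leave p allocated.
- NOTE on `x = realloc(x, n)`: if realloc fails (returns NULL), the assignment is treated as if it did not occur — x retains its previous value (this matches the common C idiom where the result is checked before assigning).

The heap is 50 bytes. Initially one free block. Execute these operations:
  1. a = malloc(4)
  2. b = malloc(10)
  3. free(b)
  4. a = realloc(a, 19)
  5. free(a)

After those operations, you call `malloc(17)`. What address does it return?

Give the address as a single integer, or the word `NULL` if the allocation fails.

Op 1: a = malloc(4) -> a = 0; heap: [0-3 ALLOC][4-49 FREE]
Op 2: b = malloc(10) -> b = 4; heap: [0-3 ALLOC][4-13 ALLOC][14-49 FREE]
Op 3: free(b) -> (freed b); heap: [0-3 ALLOC][4-49 FREE]
Op 4: a = realloc(a, 19) -> a = 0; heap: [0-18 ALLOC][19-49 FREE]
Op 5: free(a) -> (freed a); heap: [0-49 FREE]
malloc(17): first-fit scan over [0-49 FREE] -> 0

Answer: 0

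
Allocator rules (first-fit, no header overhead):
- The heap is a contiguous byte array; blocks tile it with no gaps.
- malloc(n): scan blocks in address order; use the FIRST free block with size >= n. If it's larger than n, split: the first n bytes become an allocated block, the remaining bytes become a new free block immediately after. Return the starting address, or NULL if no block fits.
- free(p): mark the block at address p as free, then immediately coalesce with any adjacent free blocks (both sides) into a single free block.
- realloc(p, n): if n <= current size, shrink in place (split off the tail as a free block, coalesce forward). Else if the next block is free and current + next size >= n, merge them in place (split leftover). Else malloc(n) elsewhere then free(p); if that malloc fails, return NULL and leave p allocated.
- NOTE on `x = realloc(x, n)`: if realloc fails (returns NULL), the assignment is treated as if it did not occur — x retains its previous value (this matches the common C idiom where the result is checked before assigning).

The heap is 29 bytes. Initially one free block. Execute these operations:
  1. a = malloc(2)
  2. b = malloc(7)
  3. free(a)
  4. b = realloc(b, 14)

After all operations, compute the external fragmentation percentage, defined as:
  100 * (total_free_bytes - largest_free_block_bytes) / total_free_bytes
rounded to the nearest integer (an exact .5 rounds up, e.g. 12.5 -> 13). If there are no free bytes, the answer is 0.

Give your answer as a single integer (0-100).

Op 1: a = malloc(2) -> a = 0; heap: [0-1 ALLOC][2-28 FREE]
Op 2: b = malloc(7) -> b = 2; heap: [0-1 ALLOC][2-8 ALLOC][9-28 FREE]
Op 3: free(a) -> (freed a); heap: [0-1 FREE][2-8 ALLOC][9-28 FREE]
Op 4: b = realloc(b, 14) -> b = 2; heap: [0-1 FREE][2-15 ALLOC][16-28 FREE]
Free blocks: [2 13] total_free=15 largest=13 -> 100*(15-13)/15 = 200/15 ≈ 13.333 -> rounds to 13

Answer: 13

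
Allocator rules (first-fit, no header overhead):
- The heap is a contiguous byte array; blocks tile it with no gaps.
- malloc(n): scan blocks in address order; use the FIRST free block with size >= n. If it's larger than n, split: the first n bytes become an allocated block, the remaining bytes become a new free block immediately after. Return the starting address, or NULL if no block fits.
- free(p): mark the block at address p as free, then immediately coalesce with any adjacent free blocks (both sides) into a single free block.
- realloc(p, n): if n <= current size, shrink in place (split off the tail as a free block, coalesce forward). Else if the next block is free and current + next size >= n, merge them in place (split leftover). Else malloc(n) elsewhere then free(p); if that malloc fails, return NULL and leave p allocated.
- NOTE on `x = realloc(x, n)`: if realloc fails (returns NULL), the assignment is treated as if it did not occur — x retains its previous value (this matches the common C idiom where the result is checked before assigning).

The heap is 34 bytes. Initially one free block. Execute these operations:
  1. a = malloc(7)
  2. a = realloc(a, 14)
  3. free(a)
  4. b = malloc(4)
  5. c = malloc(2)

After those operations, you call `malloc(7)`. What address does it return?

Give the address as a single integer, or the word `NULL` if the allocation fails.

Op 1: a = malloc(7) -> a = 0; heap: [0-6 ALLOC][7-33 FREE]
Op 2: a = realloc(a, 14) -> a = 0; heap: [0-13 ALLOC][14-33 FREE]
Op 3: free(a) -> (freed a); heap: [0-33 FREE]
Op 4: b = malloc(4) -> b = 0; heap: [0-3 ALLOC][4-33 FREE]
Op 5: c = malloc(2) -> c = 4; heap: [0-3 ALLOC][4-5 ALLOC][6-33 FREE]
malloc(7): first-fit scan over [0-3 ALLOC][4-5 ALLOC][6-33 FREE] -> 6

Answer: 6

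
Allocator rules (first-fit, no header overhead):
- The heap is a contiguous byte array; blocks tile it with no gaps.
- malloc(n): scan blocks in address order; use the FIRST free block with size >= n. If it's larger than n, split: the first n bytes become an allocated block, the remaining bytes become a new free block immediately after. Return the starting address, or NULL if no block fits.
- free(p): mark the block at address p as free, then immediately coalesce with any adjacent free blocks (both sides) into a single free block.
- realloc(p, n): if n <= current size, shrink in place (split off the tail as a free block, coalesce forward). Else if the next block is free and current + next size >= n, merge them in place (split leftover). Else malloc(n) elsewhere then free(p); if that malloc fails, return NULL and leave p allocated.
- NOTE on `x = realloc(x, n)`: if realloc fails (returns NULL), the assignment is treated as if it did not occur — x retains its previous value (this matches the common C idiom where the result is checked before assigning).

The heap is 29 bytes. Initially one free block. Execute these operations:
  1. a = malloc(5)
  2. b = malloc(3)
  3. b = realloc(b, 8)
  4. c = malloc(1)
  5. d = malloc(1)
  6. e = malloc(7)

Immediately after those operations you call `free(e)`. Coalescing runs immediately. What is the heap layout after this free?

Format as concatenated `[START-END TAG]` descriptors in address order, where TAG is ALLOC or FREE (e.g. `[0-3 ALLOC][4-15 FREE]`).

Answer: [0-4 ALLOC][5-12 ALLOC][13-13 ALLOC][14-14 ALLOC][15-28 FREE]

Derivation:
Op 1: a = malloc(5) -> a = 0; heap: [0-4 ALLOC][5-28 FREE]
Op 2: b = malloc(3) -> b = 5; heap: [0-4 ALLOC][5-7 ALLOC][8-28 FREE]
Op 3: b = realloc(b, 8) -> b = 5; heap: [0-4 ALLOC][5-12 ALLOC][13-28 FREE]
Op 4: c = malloc(1) -> c = 13; heap: [0-4 ALLOC][5-12 ALLOC][13-13 ALLOC][14-28 FREE]
Op 5: d = malloc(1) -> d = 14; heap: [0-4 ALLOC][5-12 ALLOC][13-13 ALLOC][14-14 ALLOC][15-28 FREE]
Op 6: e = malloc(7) -> e = 15; heap: [0-4 ALLOC][5-12 ALLOC][13-13 ALLOC][14-14 ALLOC][15-21 ALLOC][22-28 FREE]
free(e): e = 15 -> block [15-21 ALLOC]; mark free, coalesce with adjacent free neighbors -> [0-4 ALLOC][5-12 ALLOC][13-13 ALLOC][14-14 ALLOC][15-28 FREE]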